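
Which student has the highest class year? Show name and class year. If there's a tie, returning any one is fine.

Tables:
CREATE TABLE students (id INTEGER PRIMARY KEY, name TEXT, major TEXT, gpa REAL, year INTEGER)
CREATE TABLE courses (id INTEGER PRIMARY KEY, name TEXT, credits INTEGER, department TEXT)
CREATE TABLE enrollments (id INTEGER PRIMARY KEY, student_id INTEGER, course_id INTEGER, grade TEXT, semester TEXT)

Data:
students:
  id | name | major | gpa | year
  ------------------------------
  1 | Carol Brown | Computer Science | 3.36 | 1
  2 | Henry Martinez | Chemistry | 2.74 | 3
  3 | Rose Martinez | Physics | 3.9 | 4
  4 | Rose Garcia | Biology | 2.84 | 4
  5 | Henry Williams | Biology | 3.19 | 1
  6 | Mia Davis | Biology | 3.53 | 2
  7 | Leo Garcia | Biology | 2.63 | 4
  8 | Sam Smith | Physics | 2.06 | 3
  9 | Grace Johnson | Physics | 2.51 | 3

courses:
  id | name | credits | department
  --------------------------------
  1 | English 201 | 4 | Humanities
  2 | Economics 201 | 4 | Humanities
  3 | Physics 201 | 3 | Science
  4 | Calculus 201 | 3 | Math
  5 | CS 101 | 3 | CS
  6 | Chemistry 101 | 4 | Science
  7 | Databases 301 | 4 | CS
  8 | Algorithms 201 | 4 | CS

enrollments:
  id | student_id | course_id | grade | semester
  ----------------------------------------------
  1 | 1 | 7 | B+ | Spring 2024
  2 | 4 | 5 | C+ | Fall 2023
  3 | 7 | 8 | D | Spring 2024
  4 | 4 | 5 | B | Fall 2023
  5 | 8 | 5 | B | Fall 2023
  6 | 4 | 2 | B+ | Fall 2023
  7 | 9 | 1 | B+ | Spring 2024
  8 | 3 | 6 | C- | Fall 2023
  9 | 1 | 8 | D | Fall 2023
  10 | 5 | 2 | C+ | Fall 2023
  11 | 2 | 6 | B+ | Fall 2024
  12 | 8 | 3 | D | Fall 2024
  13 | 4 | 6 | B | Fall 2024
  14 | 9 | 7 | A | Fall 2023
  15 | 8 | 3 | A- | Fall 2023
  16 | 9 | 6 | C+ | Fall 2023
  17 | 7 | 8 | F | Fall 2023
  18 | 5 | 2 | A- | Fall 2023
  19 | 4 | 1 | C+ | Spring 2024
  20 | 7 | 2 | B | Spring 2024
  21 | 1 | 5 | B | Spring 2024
SELECT name, year FROM students ORDER BY year DESC LIMIT 1

Execution result:
name | year
Rose Martinez | 4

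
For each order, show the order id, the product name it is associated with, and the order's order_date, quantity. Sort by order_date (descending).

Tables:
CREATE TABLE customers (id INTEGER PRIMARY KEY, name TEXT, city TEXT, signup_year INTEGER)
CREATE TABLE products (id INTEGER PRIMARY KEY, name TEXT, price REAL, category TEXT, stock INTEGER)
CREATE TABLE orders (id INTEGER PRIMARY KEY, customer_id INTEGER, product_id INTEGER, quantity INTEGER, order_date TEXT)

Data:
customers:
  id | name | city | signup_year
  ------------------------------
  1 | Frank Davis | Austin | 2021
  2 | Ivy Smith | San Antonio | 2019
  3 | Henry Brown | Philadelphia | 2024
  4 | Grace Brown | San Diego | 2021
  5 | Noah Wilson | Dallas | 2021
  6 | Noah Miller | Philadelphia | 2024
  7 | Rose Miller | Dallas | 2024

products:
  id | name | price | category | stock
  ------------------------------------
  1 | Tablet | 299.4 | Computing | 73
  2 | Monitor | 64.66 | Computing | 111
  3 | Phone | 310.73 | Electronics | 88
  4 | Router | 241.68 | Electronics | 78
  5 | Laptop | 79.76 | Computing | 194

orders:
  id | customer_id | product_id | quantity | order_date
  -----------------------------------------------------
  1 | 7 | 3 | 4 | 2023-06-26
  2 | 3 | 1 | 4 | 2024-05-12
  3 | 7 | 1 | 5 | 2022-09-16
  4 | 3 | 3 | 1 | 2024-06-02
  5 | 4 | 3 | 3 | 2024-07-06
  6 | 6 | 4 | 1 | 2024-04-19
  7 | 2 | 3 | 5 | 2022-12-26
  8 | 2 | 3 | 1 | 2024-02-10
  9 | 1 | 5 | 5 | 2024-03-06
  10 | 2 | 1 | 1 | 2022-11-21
SELECT c.id, p.name AS product, c.order_date, c.quantity FROM orders c JOIN products p ON c.product_id = p.id ORDER BY c.order_date DESC

Execution result:
id | product | order_date | quantity
5 | Phone | 2024-07-06 | 3
4 | Phone | 2024-06-02 | 1
2 | Tablet | 2024-05-12 | 4
6 | Router | 2024-04-19 | 1
9 | Laptop | 2024-03-06 | 5
8 | Phone | 2024-02-10 | 1
1 | Phone | 2023-06-26 | 4
7 | Phone | 2022-12-26 | 5
10 | Tablet | 2022-11-21 | 1
3 | Tablet | 2022-09-16 | 5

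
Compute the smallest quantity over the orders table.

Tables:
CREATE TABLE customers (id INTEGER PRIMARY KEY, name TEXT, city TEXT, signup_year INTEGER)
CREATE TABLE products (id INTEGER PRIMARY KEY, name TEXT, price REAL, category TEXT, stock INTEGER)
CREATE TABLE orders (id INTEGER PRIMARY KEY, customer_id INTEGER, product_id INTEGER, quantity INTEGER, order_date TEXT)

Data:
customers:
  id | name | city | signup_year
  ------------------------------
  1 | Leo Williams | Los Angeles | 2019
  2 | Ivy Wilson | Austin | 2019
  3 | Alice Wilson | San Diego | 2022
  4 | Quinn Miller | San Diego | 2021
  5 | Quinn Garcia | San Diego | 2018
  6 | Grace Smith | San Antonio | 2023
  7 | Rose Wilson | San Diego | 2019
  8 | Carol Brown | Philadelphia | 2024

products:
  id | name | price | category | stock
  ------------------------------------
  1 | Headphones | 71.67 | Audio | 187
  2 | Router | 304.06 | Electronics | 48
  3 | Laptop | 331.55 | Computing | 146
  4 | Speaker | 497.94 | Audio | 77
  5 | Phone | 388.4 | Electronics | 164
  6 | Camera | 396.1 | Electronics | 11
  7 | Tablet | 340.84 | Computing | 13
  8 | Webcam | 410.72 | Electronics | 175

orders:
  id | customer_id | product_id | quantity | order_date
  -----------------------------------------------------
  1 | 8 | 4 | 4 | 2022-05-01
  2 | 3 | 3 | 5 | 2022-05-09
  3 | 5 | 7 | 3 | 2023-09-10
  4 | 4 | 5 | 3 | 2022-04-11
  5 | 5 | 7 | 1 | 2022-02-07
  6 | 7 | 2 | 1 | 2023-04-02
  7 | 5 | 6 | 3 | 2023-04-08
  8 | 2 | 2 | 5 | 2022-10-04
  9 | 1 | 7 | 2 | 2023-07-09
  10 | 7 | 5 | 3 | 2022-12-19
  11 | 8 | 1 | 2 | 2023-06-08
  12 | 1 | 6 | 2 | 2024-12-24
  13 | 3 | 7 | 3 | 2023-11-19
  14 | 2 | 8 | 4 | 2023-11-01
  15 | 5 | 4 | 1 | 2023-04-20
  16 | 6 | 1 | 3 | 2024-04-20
SELECT MIN(quantity) FROM orders

Execution result:
1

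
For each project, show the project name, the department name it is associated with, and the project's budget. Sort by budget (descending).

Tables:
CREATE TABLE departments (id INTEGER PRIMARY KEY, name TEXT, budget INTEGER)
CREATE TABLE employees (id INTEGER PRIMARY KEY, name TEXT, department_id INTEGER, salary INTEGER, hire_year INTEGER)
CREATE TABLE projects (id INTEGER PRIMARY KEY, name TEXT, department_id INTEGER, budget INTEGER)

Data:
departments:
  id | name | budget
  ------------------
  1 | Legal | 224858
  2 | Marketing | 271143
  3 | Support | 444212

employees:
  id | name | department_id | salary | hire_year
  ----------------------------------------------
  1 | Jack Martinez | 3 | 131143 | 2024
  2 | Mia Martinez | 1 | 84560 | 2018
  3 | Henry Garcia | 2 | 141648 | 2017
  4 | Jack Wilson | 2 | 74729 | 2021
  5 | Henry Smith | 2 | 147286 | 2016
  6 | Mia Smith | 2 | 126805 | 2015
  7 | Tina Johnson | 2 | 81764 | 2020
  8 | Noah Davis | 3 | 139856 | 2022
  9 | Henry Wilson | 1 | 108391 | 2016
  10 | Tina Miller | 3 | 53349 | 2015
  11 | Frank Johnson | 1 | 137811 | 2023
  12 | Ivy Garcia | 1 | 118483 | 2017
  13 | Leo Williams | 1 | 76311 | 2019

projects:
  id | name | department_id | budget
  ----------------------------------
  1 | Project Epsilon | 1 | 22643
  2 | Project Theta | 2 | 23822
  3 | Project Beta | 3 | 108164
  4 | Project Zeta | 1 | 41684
SELECT c.name, p.name AS department, c.budget FROM projects c JOIN departments p ON c.department_id = p.id ORDER BY c.budget DESC

Execution result:
name | department | budget
Project Beta | Support | 108164
Project Zeta | Legal | 41684
Project Theta | Marketing | 23822
Project Epsilon | Legal | 22643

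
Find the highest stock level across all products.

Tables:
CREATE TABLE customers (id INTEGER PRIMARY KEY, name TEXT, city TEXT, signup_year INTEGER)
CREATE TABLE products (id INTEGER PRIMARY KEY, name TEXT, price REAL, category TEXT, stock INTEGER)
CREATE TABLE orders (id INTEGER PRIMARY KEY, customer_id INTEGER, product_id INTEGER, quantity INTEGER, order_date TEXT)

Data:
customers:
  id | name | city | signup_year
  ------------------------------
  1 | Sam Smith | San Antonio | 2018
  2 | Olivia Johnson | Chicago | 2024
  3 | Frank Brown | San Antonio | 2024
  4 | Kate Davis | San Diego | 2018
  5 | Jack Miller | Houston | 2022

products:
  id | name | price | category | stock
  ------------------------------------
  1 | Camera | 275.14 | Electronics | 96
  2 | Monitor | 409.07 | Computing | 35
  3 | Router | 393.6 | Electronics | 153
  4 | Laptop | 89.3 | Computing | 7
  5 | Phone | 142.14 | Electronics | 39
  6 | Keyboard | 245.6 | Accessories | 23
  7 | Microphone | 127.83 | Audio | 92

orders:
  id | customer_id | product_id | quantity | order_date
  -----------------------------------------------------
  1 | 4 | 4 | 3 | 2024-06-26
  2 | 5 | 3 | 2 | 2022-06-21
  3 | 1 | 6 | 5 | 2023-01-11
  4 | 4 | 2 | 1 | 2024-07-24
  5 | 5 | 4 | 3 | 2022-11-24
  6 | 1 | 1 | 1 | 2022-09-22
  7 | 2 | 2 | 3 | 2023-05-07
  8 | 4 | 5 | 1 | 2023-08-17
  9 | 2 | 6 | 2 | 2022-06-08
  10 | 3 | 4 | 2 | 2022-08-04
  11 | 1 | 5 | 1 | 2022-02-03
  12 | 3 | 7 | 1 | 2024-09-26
SELECT MAX(stock) FROM products

Execution result:
153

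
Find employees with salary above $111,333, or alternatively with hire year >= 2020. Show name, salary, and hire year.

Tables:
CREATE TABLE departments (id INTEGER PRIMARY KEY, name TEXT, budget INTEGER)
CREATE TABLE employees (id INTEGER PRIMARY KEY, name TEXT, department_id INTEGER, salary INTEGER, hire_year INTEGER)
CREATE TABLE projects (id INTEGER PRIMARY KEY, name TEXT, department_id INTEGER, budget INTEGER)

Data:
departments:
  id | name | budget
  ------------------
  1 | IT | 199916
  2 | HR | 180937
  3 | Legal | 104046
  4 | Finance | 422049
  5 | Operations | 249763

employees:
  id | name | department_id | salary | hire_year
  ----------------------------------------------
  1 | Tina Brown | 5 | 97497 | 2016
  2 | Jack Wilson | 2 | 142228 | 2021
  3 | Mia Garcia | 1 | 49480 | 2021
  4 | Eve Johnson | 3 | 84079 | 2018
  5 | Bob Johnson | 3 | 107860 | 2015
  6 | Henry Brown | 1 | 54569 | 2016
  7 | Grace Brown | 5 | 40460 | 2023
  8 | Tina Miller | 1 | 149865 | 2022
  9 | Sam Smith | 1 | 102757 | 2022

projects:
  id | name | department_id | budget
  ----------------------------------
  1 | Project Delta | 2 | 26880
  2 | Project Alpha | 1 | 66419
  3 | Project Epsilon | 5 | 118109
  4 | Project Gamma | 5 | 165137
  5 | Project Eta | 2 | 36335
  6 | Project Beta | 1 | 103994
SELECT name, salary, hire_year FROM employees WHERE salary > 111333 OR hire_year >= 2020

Execution result:
name | salary | hire_year
Jack Wilson | 142228 | 2021
Mia Garcia | 49480 | 2021
Grace Brown | 40460 | 2023
Tina Miller | 149865 | 2022
Sam Smith | 102757 | 2022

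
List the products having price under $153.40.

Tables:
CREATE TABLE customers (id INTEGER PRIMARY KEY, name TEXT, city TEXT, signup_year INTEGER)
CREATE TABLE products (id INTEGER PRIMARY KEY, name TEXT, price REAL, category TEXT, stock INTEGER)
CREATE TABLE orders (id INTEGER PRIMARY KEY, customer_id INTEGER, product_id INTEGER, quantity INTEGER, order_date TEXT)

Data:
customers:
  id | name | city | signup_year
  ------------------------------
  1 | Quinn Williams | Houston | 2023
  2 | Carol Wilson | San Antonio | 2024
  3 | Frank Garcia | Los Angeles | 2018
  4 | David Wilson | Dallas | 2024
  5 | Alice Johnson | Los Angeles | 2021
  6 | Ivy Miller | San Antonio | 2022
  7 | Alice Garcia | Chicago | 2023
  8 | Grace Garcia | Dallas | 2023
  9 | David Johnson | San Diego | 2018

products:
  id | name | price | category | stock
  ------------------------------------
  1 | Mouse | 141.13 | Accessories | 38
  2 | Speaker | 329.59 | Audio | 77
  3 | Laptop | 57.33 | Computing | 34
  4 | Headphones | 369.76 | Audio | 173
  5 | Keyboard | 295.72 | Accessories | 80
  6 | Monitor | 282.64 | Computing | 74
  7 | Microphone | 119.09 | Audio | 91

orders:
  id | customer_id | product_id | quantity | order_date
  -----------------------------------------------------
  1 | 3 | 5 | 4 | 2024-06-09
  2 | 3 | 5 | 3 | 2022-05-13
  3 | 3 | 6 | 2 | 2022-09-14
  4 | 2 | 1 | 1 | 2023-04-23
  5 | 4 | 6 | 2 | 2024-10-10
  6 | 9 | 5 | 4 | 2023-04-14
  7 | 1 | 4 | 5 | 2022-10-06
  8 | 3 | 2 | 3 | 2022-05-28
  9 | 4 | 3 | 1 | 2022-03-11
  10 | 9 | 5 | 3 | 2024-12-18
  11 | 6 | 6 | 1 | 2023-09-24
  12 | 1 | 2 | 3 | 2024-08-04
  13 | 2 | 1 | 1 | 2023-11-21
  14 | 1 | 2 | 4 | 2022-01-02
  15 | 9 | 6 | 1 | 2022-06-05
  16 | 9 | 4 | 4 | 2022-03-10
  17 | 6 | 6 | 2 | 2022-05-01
SELECT name, price FROM products WHERE price < 153.4

Execution result:
name | price
Mouse | 141.13
Laptop | 57.33
Microphone | 119.09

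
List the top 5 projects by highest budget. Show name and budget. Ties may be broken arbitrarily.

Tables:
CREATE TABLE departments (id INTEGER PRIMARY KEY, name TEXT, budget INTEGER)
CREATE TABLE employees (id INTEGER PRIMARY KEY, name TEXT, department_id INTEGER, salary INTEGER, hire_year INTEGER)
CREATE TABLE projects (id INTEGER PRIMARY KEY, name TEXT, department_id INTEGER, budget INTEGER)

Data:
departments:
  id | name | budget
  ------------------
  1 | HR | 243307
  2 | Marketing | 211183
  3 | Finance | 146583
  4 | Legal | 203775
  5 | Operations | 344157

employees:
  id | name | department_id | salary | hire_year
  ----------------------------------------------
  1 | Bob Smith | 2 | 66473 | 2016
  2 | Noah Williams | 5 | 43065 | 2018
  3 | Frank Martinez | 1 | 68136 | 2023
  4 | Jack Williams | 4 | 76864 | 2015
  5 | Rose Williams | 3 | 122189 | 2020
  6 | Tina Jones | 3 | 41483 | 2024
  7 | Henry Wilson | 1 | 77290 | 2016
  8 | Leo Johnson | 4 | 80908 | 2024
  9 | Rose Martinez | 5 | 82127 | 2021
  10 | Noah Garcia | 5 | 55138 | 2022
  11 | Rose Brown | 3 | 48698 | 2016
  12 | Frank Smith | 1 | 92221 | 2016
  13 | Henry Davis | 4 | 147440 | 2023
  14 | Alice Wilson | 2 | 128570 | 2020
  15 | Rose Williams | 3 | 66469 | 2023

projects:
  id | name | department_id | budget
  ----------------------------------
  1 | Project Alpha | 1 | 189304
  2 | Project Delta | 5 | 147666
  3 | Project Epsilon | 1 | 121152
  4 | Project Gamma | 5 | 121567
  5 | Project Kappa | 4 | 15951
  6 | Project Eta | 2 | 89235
SELECT name, budget FROM projects ORDER BY budget DESC LIMIT 5

Execution result:
name | budget
Project Alpha | 189304
Project Delta | 147666
Project Gamma | 121567
Project Epsilon | 121152
Project Eta | 89235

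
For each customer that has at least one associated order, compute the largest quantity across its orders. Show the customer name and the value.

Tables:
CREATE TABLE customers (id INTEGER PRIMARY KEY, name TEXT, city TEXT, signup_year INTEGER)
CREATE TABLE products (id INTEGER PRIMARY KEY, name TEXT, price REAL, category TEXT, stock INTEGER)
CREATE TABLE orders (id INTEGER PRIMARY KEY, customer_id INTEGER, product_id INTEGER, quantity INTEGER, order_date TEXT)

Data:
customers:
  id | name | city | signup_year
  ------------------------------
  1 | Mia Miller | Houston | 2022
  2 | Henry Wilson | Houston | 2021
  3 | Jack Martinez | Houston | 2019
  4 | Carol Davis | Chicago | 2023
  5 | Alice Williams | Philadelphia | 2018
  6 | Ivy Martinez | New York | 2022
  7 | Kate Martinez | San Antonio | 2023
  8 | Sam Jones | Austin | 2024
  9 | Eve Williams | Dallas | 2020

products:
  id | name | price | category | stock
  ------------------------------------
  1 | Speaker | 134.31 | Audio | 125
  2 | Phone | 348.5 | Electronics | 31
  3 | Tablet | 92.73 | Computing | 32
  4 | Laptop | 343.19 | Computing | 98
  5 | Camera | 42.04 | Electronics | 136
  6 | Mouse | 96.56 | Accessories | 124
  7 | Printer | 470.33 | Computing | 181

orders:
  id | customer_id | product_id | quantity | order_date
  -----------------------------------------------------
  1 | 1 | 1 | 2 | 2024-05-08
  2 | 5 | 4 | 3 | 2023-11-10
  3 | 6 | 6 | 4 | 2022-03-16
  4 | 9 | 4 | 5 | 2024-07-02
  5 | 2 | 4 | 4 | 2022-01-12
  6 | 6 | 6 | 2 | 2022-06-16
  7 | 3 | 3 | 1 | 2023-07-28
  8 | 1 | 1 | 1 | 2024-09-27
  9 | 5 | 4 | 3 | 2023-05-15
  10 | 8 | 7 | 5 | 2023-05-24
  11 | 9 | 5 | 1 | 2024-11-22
SELECT p.name, MAX(c.quantity) AS max_quantity FROM orders c JOIN customers p ON c.customer_id = p.id GROUP BY p.id, p.name

Execution result:
name | max_quantity
Mia Miller | 2
Henry Wilson | 4
Jack Martinez | 1
Alice Williams | 3
Ivy Martinez | 4
Sam Jones | 5
Eve Williams | 5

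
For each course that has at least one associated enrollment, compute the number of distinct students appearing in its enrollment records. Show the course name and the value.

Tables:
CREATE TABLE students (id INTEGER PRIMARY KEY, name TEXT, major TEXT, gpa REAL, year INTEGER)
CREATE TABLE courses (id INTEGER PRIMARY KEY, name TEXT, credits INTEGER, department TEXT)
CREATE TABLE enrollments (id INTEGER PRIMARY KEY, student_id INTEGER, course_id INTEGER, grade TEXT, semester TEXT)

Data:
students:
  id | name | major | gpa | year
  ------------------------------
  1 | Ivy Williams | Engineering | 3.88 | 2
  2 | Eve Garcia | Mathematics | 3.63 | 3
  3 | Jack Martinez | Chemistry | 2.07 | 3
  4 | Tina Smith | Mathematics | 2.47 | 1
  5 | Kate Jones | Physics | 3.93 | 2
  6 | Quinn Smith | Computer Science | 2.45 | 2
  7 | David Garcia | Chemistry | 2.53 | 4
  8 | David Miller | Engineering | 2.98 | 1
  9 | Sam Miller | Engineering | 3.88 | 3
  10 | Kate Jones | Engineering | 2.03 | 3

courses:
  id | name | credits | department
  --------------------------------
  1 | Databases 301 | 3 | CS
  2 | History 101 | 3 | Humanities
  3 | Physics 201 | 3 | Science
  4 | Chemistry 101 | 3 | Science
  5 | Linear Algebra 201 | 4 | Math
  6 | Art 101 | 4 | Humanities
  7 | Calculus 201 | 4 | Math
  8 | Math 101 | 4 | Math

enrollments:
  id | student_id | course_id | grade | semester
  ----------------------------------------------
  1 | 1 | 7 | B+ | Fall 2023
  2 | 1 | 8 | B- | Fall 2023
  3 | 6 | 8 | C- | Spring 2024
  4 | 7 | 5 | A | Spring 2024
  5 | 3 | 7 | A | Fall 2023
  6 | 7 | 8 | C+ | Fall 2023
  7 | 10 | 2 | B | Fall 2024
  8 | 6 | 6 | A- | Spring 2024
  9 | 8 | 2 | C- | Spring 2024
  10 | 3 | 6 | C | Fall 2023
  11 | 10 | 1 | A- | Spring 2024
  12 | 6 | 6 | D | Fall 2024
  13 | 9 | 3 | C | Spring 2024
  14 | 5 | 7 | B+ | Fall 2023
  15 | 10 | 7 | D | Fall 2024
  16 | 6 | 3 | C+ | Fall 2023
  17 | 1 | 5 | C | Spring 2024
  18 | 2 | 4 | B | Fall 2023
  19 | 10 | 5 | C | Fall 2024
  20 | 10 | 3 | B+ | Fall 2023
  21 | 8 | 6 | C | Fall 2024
SELECT p.name, COUNT(DISTINCT c.student_id) AS distinct_student_count FROM enrollments c JOIN courses p ON c.course_id = p.id GROUP BY p.id, p.name

Execution result:
name | distinct_student_count
Databases 301 | 1
History 101 | 2
Physics 201 | 3
Chemistry 101 | 1
Linear Algebra 201 | 3
Art 101 | 3
Calculus 201 | 4
Math 101 | 3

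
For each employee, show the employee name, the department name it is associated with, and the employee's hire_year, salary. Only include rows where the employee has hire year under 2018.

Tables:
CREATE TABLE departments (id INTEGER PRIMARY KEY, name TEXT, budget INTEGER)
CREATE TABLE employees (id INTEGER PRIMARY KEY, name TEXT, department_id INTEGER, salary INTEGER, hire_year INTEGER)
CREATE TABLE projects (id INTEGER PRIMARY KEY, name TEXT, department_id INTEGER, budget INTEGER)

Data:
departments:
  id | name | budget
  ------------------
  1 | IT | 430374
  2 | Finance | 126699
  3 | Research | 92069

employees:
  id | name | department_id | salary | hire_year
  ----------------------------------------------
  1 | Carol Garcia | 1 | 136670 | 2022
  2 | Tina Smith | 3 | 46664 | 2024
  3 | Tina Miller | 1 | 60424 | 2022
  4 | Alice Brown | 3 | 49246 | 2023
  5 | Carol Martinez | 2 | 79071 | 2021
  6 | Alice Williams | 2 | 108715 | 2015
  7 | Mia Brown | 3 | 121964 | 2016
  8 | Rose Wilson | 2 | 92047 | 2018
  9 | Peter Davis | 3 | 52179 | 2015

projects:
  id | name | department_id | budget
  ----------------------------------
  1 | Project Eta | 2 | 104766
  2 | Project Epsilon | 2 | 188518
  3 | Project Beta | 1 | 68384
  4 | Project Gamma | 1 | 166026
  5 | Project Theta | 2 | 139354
SELECT c.name, p.name AS department, c.hire_year, c.salary FROM employees c JOIN departments p ON c.department_id = p.id WHERE c.hire_year < 2018

Execution result:
name | department | hire_year | salary
Alice Williams | Finance | 2015 | 108715
Mia Brown | Research | 2016 | 121964
Peter Davis | Research | 2015 | 52179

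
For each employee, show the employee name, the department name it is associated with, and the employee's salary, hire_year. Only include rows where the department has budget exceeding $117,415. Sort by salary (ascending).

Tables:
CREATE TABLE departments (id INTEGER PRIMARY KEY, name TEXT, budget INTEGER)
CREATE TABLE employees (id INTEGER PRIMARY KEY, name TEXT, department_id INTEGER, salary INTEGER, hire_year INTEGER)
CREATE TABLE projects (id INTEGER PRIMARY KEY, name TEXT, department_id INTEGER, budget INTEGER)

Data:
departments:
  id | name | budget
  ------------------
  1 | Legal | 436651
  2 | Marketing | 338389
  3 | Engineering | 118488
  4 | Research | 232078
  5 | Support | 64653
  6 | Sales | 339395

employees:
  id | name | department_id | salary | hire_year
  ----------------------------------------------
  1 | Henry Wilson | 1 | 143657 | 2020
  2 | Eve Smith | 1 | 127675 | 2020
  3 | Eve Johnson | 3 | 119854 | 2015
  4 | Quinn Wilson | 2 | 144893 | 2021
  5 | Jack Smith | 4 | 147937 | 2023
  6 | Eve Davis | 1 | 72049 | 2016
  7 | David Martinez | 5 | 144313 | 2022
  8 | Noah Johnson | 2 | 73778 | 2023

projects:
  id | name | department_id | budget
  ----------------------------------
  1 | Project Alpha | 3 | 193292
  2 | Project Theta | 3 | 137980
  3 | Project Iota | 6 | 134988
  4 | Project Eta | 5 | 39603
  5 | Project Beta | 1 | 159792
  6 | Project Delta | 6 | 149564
SELECT c.name, p.name AS department, c.salary, c.hire_year FROM employees c JOIN departments p ON c.department_id = p.id WHERE p.budget > 117415 ORDER BY c.salary ASC

Execution result:
name | department | salary | hire_year
Eve Davis | Legal | 72049 | 2016
Noah Johnson | Marketing | 73778 | 2023
Eve Johnson | Engineering | 119854 | 2015
Eve Smith | Legal | 127675 | 2020
Henry Wilson | Legal | 143657 | 2020
Quinn Wilson | Marketing | 144893 | 2021
Jack Smith | Research | 147937 | 2023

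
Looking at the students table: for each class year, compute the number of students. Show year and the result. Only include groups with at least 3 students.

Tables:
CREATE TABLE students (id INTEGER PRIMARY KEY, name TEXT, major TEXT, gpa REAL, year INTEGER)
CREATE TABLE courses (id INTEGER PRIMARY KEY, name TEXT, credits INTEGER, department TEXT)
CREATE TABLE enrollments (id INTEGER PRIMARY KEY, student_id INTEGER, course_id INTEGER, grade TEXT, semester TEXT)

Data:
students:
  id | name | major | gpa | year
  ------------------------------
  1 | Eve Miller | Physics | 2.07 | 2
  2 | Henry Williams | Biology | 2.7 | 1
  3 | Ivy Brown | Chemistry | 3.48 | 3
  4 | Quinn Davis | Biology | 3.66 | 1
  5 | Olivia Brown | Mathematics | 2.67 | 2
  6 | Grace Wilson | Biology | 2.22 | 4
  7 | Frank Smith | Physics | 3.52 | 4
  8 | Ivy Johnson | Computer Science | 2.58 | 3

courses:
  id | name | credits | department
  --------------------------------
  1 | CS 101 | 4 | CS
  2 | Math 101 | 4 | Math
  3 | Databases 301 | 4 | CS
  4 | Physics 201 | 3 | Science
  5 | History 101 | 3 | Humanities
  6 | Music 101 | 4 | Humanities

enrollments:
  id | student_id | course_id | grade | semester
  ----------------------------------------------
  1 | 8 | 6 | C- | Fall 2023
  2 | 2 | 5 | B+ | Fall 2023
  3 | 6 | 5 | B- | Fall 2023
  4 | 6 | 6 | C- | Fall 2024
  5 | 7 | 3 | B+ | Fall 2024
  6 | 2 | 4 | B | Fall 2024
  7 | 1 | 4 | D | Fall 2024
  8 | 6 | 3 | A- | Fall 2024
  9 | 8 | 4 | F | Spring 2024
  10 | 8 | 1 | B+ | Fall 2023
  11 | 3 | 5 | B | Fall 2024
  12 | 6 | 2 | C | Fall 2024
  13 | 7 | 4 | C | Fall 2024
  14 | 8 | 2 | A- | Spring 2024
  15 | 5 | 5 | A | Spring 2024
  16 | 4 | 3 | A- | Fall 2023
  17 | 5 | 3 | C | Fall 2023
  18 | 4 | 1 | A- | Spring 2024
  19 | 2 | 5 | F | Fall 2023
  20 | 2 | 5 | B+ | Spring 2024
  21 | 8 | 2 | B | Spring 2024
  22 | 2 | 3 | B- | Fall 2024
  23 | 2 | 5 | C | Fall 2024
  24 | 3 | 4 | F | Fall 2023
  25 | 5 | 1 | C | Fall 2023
SELECT year, COUNT(*) AS n FROM students GROUP BY year HAVING COUNT(*) >= 3

Execution result:
(no rows)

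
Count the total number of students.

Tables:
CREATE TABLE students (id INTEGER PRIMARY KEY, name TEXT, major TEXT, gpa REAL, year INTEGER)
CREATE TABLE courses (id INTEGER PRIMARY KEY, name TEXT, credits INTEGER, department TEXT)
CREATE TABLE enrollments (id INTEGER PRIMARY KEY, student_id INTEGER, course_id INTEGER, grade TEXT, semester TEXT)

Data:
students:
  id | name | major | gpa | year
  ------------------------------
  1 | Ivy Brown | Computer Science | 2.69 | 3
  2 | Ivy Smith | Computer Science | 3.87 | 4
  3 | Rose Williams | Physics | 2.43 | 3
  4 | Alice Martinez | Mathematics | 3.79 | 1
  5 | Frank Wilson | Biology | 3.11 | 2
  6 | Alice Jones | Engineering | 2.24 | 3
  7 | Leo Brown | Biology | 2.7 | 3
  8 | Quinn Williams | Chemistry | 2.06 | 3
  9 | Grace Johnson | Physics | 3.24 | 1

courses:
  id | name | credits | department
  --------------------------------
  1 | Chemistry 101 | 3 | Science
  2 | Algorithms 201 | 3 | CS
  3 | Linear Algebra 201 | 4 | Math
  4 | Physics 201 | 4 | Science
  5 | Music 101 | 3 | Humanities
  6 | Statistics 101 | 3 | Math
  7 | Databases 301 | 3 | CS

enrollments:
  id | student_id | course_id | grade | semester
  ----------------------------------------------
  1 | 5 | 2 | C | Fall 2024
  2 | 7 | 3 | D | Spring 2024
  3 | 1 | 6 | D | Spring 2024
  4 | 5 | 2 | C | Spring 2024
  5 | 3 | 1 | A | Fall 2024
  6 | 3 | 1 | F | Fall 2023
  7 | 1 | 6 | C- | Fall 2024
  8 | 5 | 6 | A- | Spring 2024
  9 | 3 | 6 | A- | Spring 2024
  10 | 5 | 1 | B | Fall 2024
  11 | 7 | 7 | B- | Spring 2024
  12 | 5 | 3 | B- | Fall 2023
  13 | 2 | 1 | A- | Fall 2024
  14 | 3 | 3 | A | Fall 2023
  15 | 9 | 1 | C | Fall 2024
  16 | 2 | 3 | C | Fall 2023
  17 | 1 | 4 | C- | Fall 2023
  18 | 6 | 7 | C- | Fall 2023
SELECT COUNT(*) FROM students

Execution result:
9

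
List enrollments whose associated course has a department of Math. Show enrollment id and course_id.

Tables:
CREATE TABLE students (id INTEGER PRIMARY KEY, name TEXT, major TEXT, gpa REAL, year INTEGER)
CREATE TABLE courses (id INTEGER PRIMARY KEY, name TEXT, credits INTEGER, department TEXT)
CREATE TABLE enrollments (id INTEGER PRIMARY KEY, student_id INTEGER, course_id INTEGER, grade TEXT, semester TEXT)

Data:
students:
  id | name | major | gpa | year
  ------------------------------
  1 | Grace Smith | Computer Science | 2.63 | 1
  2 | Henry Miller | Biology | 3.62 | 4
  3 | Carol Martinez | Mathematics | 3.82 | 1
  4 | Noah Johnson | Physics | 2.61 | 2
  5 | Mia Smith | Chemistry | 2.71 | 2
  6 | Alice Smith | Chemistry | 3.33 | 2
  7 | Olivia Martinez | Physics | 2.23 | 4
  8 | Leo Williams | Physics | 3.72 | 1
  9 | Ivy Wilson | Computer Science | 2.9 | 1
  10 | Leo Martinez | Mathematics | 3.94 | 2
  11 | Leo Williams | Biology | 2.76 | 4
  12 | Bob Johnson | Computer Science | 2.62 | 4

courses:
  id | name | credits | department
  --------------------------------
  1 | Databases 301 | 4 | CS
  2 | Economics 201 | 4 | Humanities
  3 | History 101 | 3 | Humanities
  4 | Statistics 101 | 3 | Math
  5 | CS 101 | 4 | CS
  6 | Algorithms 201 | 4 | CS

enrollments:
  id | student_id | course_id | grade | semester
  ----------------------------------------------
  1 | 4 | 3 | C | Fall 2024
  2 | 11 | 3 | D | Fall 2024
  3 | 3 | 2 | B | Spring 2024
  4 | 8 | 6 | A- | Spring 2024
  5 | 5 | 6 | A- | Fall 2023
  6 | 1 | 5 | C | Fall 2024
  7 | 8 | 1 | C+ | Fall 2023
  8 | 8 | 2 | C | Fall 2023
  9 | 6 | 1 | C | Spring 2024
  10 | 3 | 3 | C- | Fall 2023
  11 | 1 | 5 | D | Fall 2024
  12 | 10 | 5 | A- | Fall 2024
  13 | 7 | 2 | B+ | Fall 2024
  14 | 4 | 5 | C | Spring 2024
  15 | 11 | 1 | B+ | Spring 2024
SELECT id, course_id FROM enrollments WHERE course_id IN (SELECT id FROM courses WHERE department = 'Math')

Execution result:
(no rows)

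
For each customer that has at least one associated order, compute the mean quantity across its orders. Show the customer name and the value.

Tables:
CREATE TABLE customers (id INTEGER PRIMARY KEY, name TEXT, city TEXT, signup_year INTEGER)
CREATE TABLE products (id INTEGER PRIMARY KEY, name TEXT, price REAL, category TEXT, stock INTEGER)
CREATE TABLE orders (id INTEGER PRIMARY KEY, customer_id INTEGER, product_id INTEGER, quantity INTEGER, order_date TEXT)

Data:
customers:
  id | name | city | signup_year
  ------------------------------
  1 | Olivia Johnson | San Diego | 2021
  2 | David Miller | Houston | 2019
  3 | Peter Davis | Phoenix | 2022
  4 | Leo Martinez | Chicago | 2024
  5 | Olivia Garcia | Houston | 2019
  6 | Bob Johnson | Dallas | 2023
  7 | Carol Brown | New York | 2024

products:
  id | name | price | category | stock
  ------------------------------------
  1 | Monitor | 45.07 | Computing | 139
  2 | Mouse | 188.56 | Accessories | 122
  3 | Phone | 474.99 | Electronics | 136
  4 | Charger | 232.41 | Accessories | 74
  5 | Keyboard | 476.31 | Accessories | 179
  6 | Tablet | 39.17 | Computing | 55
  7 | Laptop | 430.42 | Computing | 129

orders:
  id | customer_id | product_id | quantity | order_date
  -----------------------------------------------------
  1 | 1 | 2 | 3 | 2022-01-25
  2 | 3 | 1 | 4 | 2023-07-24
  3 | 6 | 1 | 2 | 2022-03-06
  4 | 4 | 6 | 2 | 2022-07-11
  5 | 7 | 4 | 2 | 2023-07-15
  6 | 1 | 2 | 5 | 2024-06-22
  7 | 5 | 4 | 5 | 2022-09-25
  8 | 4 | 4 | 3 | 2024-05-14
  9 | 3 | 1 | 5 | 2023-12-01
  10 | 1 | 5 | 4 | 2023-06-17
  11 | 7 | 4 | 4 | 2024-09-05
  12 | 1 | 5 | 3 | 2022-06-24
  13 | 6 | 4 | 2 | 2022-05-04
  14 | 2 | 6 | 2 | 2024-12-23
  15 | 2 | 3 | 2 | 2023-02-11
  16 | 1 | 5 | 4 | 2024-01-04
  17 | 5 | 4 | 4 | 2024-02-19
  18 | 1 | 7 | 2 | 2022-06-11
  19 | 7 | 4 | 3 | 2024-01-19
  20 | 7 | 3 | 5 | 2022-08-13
SELECT p.name, AVG(c.quantity) AS avg_quantity FROM orders c JOIN customers p ON c.customer_id = p.id GROUP BY p.id, p.name

Execution result:
name | avg_quantity
Olivia Johnson | 3.50
David Miller | 2.00
Peter Davis | 4.50
Leo Martinez | 2.50
Olivia Garcia | 4.50
Bob Johnson | 2.00
Carol Brown | 3.50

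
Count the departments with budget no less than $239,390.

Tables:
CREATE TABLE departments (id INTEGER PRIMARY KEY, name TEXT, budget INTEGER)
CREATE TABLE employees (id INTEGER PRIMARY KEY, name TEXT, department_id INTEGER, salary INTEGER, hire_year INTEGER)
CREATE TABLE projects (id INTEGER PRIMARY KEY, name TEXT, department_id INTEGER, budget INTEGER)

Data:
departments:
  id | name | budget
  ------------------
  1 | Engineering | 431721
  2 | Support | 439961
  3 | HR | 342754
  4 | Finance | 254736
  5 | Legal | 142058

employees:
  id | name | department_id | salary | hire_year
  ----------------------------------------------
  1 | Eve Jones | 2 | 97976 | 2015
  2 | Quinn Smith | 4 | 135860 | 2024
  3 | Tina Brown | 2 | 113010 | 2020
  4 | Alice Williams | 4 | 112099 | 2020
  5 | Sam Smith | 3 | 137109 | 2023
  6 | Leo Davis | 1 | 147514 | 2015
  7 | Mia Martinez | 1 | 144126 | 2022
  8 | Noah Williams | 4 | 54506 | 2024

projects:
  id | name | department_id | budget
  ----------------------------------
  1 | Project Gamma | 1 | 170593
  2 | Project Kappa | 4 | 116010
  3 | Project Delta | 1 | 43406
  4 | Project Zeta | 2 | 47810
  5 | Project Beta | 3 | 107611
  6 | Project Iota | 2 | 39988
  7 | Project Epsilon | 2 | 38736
SELECT COUNT(*) FROM departments WHERE budget >= 239390

Execution result:
4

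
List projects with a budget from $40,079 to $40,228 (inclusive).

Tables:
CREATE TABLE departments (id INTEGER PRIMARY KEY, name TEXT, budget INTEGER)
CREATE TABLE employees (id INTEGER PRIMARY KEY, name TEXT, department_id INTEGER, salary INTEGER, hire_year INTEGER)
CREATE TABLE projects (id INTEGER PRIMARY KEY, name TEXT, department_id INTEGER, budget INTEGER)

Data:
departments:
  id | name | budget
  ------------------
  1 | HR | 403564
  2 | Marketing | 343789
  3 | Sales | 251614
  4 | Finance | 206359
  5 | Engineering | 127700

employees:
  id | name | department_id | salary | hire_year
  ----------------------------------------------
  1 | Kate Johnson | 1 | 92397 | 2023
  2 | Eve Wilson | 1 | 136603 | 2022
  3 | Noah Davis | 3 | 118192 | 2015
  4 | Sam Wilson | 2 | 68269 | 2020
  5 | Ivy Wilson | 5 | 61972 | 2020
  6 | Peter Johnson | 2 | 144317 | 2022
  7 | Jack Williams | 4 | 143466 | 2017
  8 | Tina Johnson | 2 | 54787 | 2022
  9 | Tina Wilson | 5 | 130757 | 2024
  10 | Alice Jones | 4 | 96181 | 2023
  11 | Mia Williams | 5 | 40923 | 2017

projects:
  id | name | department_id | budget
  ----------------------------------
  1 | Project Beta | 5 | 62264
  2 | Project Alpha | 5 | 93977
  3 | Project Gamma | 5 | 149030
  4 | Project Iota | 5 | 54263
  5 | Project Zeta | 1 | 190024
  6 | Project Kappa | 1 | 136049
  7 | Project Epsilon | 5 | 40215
SELECT name, budget FROM projects WHERE budget BETWEEN 40079 AND 40228

Execution result:
name | budget
Project Epsilon | 40215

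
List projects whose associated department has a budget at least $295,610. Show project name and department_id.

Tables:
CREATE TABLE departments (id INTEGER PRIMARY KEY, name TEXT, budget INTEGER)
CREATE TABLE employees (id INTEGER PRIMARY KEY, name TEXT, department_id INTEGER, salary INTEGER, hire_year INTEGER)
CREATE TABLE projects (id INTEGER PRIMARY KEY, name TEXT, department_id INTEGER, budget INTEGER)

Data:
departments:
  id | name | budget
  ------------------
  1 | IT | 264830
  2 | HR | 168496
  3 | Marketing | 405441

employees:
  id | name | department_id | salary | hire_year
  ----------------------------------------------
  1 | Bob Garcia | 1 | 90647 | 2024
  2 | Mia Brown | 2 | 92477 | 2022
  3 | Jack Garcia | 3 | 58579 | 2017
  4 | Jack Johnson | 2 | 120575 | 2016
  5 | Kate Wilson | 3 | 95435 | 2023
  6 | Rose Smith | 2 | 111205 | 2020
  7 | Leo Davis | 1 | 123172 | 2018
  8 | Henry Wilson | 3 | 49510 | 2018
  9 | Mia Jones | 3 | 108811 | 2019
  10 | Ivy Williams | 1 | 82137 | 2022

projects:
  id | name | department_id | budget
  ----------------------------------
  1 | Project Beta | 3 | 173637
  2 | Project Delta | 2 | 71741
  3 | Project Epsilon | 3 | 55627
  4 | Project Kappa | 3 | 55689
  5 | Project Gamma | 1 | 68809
SELECT name, department_id FROM projects WHERE department_id IN (SELECT id FROM departments WHERE budget >= 295610)

Execution result:
name | department_id
Project Beta | 3
Project Epsilon | 3
Project Kappa | 3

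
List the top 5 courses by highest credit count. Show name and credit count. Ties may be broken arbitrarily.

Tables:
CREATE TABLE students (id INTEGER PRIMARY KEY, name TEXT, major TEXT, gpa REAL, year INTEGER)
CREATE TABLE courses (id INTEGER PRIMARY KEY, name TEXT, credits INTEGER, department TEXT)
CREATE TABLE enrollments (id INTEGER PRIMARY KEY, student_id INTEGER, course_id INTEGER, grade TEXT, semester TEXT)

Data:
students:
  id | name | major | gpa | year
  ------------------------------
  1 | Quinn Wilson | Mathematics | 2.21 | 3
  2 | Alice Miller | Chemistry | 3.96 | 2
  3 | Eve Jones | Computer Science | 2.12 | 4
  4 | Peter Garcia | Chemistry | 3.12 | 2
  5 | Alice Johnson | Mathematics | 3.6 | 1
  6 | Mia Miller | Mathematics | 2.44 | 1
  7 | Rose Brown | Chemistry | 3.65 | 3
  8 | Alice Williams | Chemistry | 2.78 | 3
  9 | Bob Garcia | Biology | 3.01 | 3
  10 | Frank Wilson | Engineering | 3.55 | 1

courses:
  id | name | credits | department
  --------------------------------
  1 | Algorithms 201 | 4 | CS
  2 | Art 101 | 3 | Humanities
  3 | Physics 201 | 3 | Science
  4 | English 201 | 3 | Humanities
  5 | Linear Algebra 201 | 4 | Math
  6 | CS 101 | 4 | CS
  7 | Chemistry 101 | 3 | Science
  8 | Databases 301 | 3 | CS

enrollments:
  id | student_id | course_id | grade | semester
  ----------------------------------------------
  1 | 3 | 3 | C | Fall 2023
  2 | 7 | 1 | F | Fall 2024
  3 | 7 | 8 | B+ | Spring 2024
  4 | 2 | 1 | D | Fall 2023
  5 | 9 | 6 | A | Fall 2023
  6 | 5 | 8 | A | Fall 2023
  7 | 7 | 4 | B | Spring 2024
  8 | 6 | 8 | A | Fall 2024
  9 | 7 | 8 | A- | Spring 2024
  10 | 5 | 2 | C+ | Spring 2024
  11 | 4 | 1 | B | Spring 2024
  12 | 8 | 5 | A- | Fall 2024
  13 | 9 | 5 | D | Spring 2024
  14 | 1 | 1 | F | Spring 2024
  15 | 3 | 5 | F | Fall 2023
SELECT name, credits FROM courses ORDER BY credits DESC LIMIT 5

Execution result:
name | credits
Algorithms 201 | 4
Linear Algebra 201 | 4
CS 101 | 4
Art 101 | 3
Physics 201 | 3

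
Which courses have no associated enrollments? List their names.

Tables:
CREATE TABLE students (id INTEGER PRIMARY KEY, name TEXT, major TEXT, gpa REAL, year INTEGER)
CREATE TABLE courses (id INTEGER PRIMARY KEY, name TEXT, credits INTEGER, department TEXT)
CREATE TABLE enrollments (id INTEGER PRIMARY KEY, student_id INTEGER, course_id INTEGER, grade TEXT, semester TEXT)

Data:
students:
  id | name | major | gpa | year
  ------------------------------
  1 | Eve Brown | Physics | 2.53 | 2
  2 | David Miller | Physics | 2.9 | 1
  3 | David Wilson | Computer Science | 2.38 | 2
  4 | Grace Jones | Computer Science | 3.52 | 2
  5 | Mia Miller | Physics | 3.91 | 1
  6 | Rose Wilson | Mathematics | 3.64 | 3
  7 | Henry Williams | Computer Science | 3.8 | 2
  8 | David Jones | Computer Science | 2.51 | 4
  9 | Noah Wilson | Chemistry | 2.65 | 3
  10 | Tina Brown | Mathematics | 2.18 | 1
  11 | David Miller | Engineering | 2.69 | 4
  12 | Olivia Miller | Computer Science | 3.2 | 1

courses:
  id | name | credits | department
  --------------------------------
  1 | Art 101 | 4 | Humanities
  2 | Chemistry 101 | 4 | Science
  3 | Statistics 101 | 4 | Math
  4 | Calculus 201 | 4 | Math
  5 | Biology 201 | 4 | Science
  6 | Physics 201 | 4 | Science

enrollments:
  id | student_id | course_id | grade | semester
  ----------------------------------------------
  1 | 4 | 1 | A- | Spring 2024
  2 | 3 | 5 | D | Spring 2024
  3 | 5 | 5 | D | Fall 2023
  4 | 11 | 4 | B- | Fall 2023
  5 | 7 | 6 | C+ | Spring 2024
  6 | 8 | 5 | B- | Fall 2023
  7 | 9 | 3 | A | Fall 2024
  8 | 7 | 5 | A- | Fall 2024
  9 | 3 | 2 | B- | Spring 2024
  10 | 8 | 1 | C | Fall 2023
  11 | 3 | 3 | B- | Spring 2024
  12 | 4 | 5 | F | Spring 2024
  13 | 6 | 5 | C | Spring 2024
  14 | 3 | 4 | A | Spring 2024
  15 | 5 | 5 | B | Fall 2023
SELECT p.name FROM courses p LEFT JOIN enrollments c ON c.course_id = p.id WHERE c.id IS NULL

Execution result:
(no rows)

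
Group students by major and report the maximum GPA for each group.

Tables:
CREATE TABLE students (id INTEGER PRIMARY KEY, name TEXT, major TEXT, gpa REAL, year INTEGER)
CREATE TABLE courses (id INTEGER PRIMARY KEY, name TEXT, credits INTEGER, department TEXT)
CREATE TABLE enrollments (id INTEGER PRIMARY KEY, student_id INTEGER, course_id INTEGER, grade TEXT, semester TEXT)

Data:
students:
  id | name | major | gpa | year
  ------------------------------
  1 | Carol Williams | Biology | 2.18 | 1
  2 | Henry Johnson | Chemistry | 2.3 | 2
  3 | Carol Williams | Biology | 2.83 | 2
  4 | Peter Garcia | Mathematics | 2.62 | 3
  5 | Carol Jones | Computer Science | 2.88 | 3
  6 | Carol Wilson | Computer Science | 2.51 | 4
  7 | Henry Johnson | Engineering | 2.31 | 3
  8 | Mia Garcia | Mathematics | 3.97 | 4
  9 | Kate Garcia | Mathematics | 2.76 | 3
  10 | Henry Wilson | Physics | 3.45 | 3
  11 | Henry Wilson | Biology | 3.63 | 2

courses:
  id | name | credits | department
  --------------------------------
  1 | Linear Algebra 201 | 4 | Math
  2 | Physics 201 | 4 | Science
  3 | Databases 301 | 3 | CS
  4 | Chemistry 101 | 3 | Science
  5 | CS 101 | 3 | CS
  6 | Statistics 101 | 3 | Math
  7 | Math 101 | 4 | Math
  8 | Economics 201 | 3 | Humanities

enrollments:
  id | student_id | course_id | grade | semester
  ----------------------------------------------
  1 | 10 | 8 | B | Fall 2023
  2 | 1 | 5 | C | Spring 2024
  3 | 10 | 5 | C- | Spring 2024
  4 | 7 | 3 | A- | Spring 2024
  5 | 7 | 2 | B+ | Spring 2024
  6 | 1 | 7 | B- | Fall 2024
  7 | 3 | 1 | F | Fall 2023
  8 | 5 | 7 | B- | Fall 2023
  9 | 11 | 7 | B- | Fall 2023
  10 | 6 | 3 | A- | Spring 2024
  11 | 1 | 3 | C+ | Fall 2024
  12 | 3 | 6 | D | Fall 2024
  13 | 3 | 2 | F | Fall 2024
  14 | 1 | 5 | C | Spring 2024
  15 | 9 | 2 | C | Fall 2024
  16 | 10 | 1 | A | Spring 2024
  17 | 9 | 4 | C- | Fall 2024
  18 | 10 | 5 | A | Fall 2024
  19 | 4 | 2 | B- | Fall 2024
SELECT major, MAX(gpa) AS max_gpa FROM students GROUP BY major

Execution result:
major | max_gpa
Biology | 3.63
Chemistry | 2.30
Computer Science | 2.88
Engineering | 2.31
Mathematics | 3.97
Physics | 3.45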